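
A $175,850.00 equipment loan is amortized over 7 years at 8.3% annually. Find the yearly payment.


Formula: PMT = PV * r / (1 - (1+r)^(-n))
Denominator: 1 - (1 + 0.083)^(-7) = 0.42773
Numerator: $175,850.00 * 0.083 = 14595.55
PMT = 14595.55 / 0.42773 = $34,123.26

$34,123.26


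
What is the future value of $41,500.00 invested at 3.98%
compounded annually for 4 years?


Formula: FV = P * (1 + r)^n
Substituting: FV = $41,500.00 * (1 + 0.0398)^4
Growth factor: (1.0398)^4 = 1.168959
FV = $41,500.00 * 1.168959 = $48,511.80

$48,511.80


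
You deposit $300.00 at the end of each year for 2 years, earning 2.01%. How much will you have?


Formula: FV = PMT * ((1+r)^n - 1) / r
Growth factor: (1 + 0.0201)^2 = 1.040604
Numerator: 1.040604 - 1 = 0.040604
FV = $300.00 * 0.040604 / 0.0201 = $606.03

$606.03


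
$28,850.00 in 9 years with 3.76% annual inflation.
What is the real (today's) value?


Formula: Real value = nominal / (1 + inflation)^years
Price level: (1 + 0.0376)^9 = 1.394022
Real value = $28,850.00 / 1.394022 = $20,695.51

$20,695.51


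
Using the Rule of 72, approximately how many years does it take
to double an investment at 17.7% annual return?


Formula: Years ≈ 72 / r
Substituting: Years ≈ 72 / 17.7
Years ≈ 4.1

4.1 years


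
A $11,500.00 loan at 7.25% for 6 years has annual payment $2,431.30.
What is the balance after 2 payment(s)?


Formula: Balance = PV*(1+r)^k - PMT*((1+r)^k - 1)/r
Growth: (1 + 0.0725)^2 = 1.150256
Accumulated factor: ((1+r)^k - 1)/r = 2.0725
Balance = $11,500.00 * 1.150256 - $2,431.30 * 2.0725
Balance = $8,189.08

$8,189.08


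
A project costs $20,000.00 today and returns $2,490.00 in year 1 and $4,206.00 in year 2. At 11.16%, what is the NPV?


Formula: NPV = C0 + C1/(1+r) + C2/(1+r)^2
Discount C1: $2,490.00 / (1 + 0.1116) = $2,240.01
Discount C2: $4,206.00 / (1 + 0.1116)^2 = $3,403.86
NPV = -$20,000.00 + $2,240.01 + $3,403.86 = -$14,356.12

-$14,356.12


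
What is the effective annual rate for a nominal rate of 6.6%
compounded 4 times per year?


Formula: EAR = (1 + r/m)^m - 1
Period rate: r/m = 0.066 / 4 = 0.0165
Compounding: (1 + 0.0165)^4 = 1.067652
EAR = 1.067652 - 1 = 0.067652

0.067652


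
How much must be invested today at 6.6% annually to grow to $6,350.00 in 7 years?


Formula: PV = FV / (1 + r)^n
Substituting: PV = $6,350.00 / (1 + 0.066)^7
Discount factor: (1.066)^7 = 1.564229
PV = $6,350.00 / 1.564229 = $4,059.51

$4,059.51


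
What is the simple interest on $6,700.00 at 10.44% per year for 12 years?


Formula: I = P * r * t
Substituting: I = $6,700.00 * 0.1044 * 12
Step: I = $6,700.00 * 1.2528
I = $8,393.76

$8,393.76


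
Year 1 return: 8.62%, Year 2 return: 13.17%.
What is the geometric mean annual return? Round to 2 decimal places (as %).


Formula: Geometric mean = ((1+r1)*(1+r2))^(1/2) - 1
Product: (1 + 0.0862) * (1 + 0.1317) = 1.0862 * 1.1317 = 1.229253
Square root: 1.229253^0.5 = 1.108717
Geometric mean = 1.108717 - 1 = 0.108717
As percentage: 10.87%

10.87%


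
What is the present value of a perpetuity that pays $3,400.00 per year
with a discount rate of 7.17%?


Formula: PV = C / r
Substituting: PV = $3,400.00 / 0.0717
PV = $47,419.80

$47,419.80


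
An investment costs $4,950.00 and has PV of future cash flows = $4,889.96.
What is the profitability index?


Formula: PI = PV(cash flows) / initial investment
Substituting: PI = $4,889.96 / $4,950.00
PI = 0.9879

0.9879


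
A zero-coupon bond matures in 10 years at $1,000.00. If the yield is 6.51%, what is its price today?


Formula: Price = FV / (1 + r)^n
Substituting: Price = $1,000.00 / (1 + 0.0651)^10
Discount factor: (1.0651)^10 = 1.878901
Price = $1,000.00 / 1.878901 = $532.23

$532.23


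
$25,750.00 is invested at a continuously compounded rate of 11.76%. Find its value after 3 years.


Formula: FV = P * e^(r*t)
Exponent: r*t = 0.1176 * 3 = 0.3528
e^(0.3528) = 1.423047
FV = $25,750.00 * 1.423047 = $36,643.45

$36,643.45


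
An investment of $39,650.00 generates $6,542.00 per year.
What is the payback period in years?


Formula: Payback = investment / annual cash flow
Substituting: Payback = $39,650.00 / $6,542.00
Payback = 6.0608 years

6.0608 years


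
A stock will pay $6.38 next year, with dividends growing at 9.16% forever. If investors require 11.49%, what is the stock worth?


Formula: P = D1 / (r - g)
Spread: r - g = 0.1149 - 0.0916 = 0.0233
Substituting: P = $6.38 / 0.0233
P = $273.82

$273.82


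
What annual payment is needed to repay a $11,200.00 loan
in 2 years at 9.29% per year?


Formula: PMT = PV * r / (1 - (1+r)^(-n))
Denominator: 1 - (1 + 0.0929)^(-2) = 0.162781
Numerator: $11,200.00 * 0.0929 = 1040.48
PMT = 1040.48 / 0.162781 = $6,391.91

$6,391.91


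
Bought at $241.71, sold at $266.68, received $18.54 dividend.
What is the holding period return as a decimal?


Formula: HPR = (P1 - P0 + D) / P0
Gain: $266.68 - $241.71 + $18.54 = $43.51
HPR = $43.51 / $241.71 = 0.18

0.18


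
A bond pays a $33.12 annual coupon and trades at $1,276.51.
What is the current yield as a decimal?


Formula: Current yield = annual coupon / price
Substituting: CY = $33.12 / $1,276.51
CY = 0.025946

0.025946


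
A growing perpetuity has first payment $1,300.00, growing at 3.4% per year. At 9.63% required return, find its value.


Formula: PV = C / (r - g)
Spread: r - g = 0.0963 - 0.034 = 0.0623
Substituting: PV = $1,300.00 / 0.0623
PV = $20,866.77

$20,866.77


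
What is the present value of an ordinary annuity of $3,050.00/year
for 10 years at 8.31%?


Formula: PV = PMT * (1 - (1+r)^(-n)) / r
Discount factor: (1 + 0.0831)^(-10) = 0.450106
Bracket: 1 - 0.450106 = 0.549894
PV = $3,050.00 * 0.549894 / 0.0831 = $20,182.65

$20,182.65


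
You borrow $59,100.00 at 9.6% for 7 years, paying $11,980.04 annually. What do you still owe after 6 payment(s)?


Formula: Balance = PV*(1+r)^k - PMT*((1+r)^k - 1)/r
Growth: (1 + 0.096)^6 = 1.733258
Accumulated factor: ((1+r)^k - 1)/r = 7.638109
Balance = $59,100.00 * 1.733258 - $11,980.04 * 7.638109
Balance = $10,930.73

$10,930.73


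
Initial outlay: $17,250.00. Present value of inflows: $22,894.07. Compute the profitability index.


Formula: PI = PV(cash flows) / initial investment
Substituting: PI = $22,894.07 / $17,250.00
PI = 1.3272

1.3272


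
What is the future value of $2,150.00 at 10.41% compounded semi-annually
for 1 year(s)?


Formula: FV = P * (1 + r/m)^(m*t)
Period rate: r/m = 0.1041 / 2 = 0.05205
Total periods: m*t = 2 * 1 = 2
Growth factor: (1 + 0.05205)^2 = 1.106809
FV = $2,150.00 * 1.106809 = $2,379.64

$2,379.64


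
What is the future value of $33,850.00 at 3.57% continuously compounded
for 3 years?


Formula: FV = P * e^(r*t)
Exponent: r*t = 0.0357 * 3 = 0.1071
e^(0.1071) = 1.113046
FV = $33,850.00 * 1.113046 = $37,676.59

$37,676.59


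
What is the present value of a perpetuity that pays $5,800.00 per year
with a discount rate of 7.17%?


Formula: PV = C / r
Substituting: PV = $5,800.00 / 0.0717
PV = $80,892.61

$80,892.61


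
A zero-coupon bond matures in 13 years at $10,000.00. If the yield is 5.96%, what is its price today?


Formula: Price = FV / (1 + r)^n
Substituting: Price = $10,000.00 / (1 + 0.0596)^13
Discount factor: (1.0596)^13 = 2.122488
Price = $10,000.00 / 2.122488 = $4,711.45

$4,711.45


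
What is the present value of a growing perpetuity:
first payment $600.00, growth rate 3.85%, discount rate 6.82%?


Formula: PV = C / (r - g)
Spread: r - g = 0.0682 - 0.0385 = 0.0297
Substituting: PV = $600.00 / 0.0297
PV = $20,202.02

$20,202.02


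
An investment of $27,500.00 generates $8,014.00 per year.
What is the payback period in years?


Formula: Payback = investment / annual cash flow
Substituting: Payback = $27,500.00 / $8,014.00
Payback = 3.4315 years

3.4315 years


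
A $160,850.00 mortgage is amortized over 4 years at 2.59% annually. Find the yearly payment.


Formula: PMT = PV * r / (1 - (1+r)^(-n))
Denominator: 1 - (1 + 0.0259)^(-4) = 0.097224
Numerator: $160,850.00 * 0.0259 = 4166.015
PMT = 4166.015 / 0.097224 = $42,849.54

$42,849.54


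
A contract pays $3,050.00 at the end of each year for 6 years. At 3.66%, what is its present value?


Formula: PV = PMT * (1 - (1+r)^(-n)) / r
Discount factor: (1 + 0.0366)^(-6) = 0.805996
Bracket: 1 - 0.805996 = 0.194004
PV = $3,050.00 * 0.194004 / 0.0366 = $16,167.02

$16,167.02


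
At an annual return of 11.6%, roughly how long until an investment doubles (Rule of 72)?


Formula: Years ≈ 72 / r
Substituting: Years ≈ 72 / 11.6
Years ≈ 6.2

6.2 years


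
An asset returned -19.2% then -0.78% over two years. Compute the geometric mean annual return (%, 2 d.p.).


Formula: Geometric mean = ((1+r1)*(1+r2))^(1/2) - 1
Product: (1 + -0.192) * (1 + -0.0078) = 0.808 * 0.9922 = 0.801698
Square root: 0.801698^0.5 = 0.895376
Geometric mean = 0.895376 - 1 = -0.104624
As percentage: -10.46%

-10.46%


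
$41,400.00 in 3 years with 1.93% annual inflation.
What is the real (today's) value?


Formula: Real value = nominal / (1 + inflation)^years
Price level: (1 + 0.0193)^3 = 1.059025
Real value = $41,400.00 / 1.059025 = $39,092.57

$39,092.57


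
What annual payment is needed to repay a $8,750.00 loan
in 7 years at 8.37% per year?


Formula: PMT = PV * r / (1 - (1+r)^(-n))
Denominator: 1 - (1 + 0.0837)^(-7) = 0.430313
Numerator: $8,750.00 * 0.0837 = 732.375
PMT = 732.375 / 0.430313 = $1,701.96

$1,701.96


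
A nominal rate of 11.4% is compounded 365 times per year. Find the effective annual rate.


Formula: EAR = (1 + r/m)^m - 1
Period rate: r/m = 0.114 / 365 = 0.000312
Compounding: (1 + 0.000312)^365 = 1.120732
EAR = 1.120732 - 1 = 0.120732

0.120732


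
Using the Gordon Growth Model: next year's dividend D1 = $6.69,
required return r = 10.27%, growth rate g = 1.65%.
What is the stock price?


Formula: P = D1 / (r - g)
Spread: r - g = 0.1027 - 0.0165 = 0.0862
Substituting: P = $6.69 / 0.0862
P = $77.61

$77.61


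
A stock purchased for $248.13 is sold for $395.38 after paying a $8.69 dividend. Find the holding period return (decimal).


Formula: HPR = (P1 - P0 + D) / P0
Gain: $395.38 - $248.13 + $8.69 = $155.94
HPR = $155.94 / $248.13 = 0.6285

0.6285


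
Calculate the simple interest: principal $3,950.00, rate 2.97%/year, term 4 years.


Formula: I = P * r * t
Substituting: I = $3,950.00 * 0.0297 * 4
Step: I = $3,950.00 * 0.1188
I = $469.26

$469.26


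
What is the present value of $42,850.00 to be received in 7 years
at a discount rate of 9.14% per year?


Formula: PV = FV / (1 + r)^n
Substituting: PV = $42,850.00 / (1 + 0.0914)^7
Discount factor: (1.0914)^7 = 1.844538
PV = $42,850.00 / 1.844538 = $23,230.75

$23,230.75


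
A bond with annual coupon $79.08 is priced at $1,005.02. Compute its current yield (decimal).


Formula: Current yield = annual coupon / price
Substituting: CY = $79.08 / $1,005.02
CY = 0.078685

0.078685


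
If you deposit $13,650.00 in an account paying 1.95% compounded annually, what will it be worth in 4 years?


Formula: FV = P * (1 + r)^n
Substituting: FV = $13,650.00 * (1 + 0.0195)^4
Growth factor: (1.0195)^4 = 1.080311
FV = $13,650.00 * 1.080311 = $14,746.25

$14,746.25


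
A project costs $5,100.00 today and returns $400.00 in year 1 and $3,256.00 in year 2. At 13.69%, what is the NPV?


Formula: NPV = C0 + C1/(1+r) + C2/(1+r)^2
Discount C1: $400.00 / (1 + 0.1369) = $351.83
Discount C2: $3,256.00 / (1 + 0.1369)^2 = $2,519.07
NPV = -$5,100.00 + $351.83 + $2,519.07 = -$2,229.10

-$2,229.10


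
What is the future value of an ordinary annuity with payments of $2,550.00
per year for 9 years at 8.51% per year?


Formula: FV = PMT * ((1+r)^n - 1) / r
Growth factor: (1 + 0.0851)^9 = 2.085585
Numerator: 2.085585 - 1 = 1.085585
FV = $2,550.00 * 1.085585 / 0.0851 = $32,529.28

$32,529.28


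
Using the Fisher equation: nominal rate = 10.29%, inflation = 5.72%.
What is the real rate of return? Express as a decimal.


Formula: (1 + r_real) = (1 + r_nom) / (1 + inflation)
Substituting: (1 + r_real) = 1.1029 / 1.0572
(1 + r_real) = 1.043227
r_real = 1.043227 - 1 = 0.043227

0.043227


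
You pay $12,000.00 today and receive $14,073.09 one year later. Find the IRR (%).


Formula: IRR = C1/C0 - 1
Substituting: IRR = $14,073.09 / $12,000.00 - 1
Ratio: 1.172758 - 1 = 0.172758
IRR = 17.2758%

17.2758%


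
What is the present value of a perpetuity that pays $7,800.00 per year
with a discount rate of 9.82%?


Formula: PV = C / r
Substituting: PV = $7,800.00 / 0.0982
PV = $79,429.74

$79,429.74


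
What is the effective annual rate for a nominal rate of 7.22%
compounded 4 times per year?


Formula: EAR = (1 + r/m)^m - 1
Period rate: r/m = 0.0722 / 4 = 0.01805
Compounding: (1 + 0.01805)^4 = 1.074178
EAR = 1.074178 - 1 = 0.074178

0.074178


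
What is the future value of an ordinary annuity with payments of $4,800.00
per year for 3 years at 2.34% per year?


Formula: FV = PMT * ((1+r)^n - 1) / r
Growth factor: (1 + 0.0234)^3 = 1.071855
Numerator: 1.071855 - 1 = 0.071855
FV = $4,800.00 * 0.071855 / 0.0234 = $14,739.59

$14,739.59


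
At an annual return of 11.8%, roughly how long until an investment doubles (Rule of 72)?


Formula: Years ≈ 72 / r
Substituting: Years ≈ 72 / 11.8
Years ≈ 6.1

6.1 years


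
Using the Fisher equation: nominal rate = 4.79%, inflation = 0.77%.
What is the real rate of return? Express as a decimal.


Formula: (1 + r_real) = (1 + r_nom) / (1 + inflation)
Substituting: (1 + r_real) = 1.0479 / 1.0077
(1 + r_real) = 1.039893
r_real = 1.039893 - 1 = 0.039893

0.039893


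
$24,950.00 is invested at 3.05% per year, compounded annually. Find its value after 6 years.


Formula: FV = P * (1 + r)^n
Substituting: FV = $24,950.00 * (1 + 0.0305)^6
Growth factor: (1.0305)^6 = 1.197534
FV = $24,950.00 * 1.197534 = $29,878.48

$29,878.48


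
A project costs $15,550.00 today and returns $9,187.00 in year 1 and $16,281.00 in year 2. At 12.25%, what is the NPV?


Formula: NPV = C0 + C1/(1+r) + C2/(1+r)^2
Discount C1: $9,187.00 / (1 + 0.1225) = $8,184.41
Discount C2: $16,281.00 / (1 + 0.1225)^2 = $12,921.36
NPV = -$15,550.00 + $8,184.41 + $12,921.36 = $5,555.77

$5,555.77


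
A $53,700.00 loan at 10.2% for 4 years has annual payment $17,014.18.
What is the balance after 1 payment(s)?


Formula: Balance = PV*(1+r)^k - PMT*((1+r)^k - 1)/r
Growth: (1 + 0.102)^1 = 1.102
Accumulated factor: ((1+r)^k - 1)/r = 1.0
Balance = $53,700.00 * 1.102 - $17,014.18 * 1.0
Balance = $42,163.22

$42,163.22


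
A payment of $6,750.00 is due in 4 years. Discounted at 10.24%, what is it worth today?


Formula: PV = FV / (1 + r)^n
Substituting: PV = $6,750.00 / (1 + 0.1024)^4
Discount factor: (1.1024)^4 = 1.476919
PV = $6,750.00 / 1.476919 = $4,570.32

$4,570.32


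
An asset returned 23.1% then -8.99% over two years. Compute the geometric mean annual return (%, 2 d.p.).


Formula: Geometric mean = ((1+r1)*(1+r2))^(1/2) - 1
Product: (1 + 0.231) * (1 + -0.0899) = 1.231 * 0.9101 = 1.120333
Square root: 1.120333^0.5 = 1.058458
Geometric mean = 1.058458 - 1 = 0.058458
As percentage: 5.85%

5.85%


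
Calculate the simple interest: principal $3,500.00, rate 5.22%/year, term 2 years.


Formula: I = P * r * t
Substituting: I = $3,500.00 * 0.0522 * 2
Step: I = $3,500.00 * 0.1044
I = $365.40

$365.40


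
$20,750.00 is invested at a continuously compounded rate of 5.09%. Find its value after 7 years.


Formula: FV = P * e^(r*t)
Exponent: r*t = 0.0509 * 7 = 0.3563
e^(0.3563) = 1.428036
FV = $20,750.00 * 1.428036 = $29,631.74

$29,631.74


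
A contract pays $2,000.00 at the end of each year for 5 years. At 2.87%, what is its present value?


Formula: PV = PMT * (1 - (1+r)^(-n)) / r
Discount factor: (1 + 0.0287)^(-5) = 0.868073
Bracket: 1 - 0.868073 = 0.131927
PV = $2,000.00 * 0.131927 / 0.0287 = $9,193.51

$9,193.51


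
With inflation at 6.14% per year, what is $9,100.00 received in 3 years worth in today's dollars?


Formula: Real value = nominal / (1 + inflation)^years
Price level: (1 + 0.0614)^3 = 1.195741
Real value = $9,100.00 / 1.195741 = $7,610.34

$7,610.34


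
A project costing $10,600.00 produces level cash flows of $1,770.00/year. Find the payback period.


Formula: Payback = investment / annual cash flow
Substituting: Payback = $10,600.00 / $1,770.00
Payback = 5.9887 years

5.9887 years


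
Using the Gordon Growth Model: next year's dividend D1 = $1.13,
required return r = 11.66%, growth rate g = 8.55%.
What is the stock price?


Formula: P = D1 / (r - g)
Spread: r - g = 0.1166 - 0.0855 = 0.0311
Substituting: P = $1.13 / 0.0311
P = $36.33

$36.33


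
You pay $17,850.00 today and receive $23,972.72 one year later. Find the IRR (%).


Formula: IRR = C1/C0 - 1
Substituting: IRR = $23,972.72 / $17,850.00 - 1
Ratio: 1.34301 - 1 = 0.34301
IRR = 34.301%

34.301%


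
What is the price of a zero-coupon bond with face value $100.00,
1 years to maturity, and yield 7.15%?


Formula: Price = FV / (1 + r)^n
Substituting: Price = $100.00 / (1 + 0.0715)^1
Discount factor: (1.0715)^1 = 1.0715
Price = $100.00 / 1.0715 = $93.33

$93.33


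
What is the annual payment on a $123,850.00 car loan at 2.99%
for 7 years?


Formula: PMT = PV * r / (1 - (1+r)^(-n))
Denominator: 1 - (1 + 0.0299)^(-7) = 0.186356
Numerator: $123,850.00 * 0.0299 = 3703.115
PMT = 3703.115 / 0.186356 = $19,871.22

$19,871.22


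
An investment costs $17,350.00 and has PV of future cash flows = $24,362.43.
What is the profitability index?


Formula: PI = PV(cash flows) / initial investment
Substituting: PI = $24,362.43 / $17,350.00
PI = 1.4042

1.4042


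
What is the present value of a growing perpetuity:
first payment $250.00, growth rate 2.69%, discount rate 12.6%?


Formula: PV = C / (r - g)
Spread: r - g = 0.126 - 0.0269 = 0.0991
Substituting: PV = $250.00 / 0.0991
PV = $2,522.70

$2,522.70


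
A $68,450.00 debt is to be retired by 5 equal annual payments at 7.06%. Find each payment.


Formula: PMT = PV * r / (1 - (1+r)^(-n))
Denominator: 1 - (1 + 0.0706)^(-5) = 0.289009
Numerator: $68,450.00 * 0.0706 = 4832.57
PMT = 4832.57 / 0.289009 = $16,721.15

$16,721.15


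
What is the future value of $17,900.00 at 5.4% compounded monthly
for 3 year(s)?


Formula: FV = P * (1 + r/m)^(m*t)
Period rate: r/m = 0.054 / 12 = 0.0045
Total periods: m*t = 12 * 3 = 36
Growth factor: (1 + 0.0045)^36 = 1.175433
FV = $17,900.00 * 1.175433 = $21,040.25

$21,040.25


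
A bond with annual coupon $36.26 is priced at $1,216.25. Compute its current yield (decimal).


Formula: Current yield = annual coupon / price
Substituting: CY = $36.26 / $1,216.25
CY = 0.029813

0.029813


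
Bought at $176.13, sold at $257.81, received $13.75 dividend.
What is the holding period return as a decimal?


Formula: HPR = (P1 - P0 + D) / P0
Gain: $257.81 - $176.13 + $13.75 = $95.43
HPR = $95.43 / $176.13 = 0.5418

0.5418


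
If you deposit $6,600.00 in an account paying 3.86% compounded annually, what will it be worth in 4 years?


Formula: FV = P * (1 + r)^n
Substituting: FV = $6,600.00 * (1 + 0.0386)^4
Growth factor: (1.0386)^4 = 1.163572
FV = $6,600.00 * 1.163572 = $7,679.58

$7,679.58


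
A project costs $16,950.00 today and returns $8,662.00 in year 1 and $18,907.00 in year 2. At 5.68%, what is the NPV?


Formula: NPV = C0 + C1/(1+r) + C2/(1+r)^2
Discount C1: $8,662.00 / (1 + 0.0568) = $8,196.44
Discount C2: $18,907.00 / (1 + 0.0568)^2 = $16,929.22
NPV = -$16,950.00 + $8,196.44 + $16,929.22 = $8,175.66

$8,175.66


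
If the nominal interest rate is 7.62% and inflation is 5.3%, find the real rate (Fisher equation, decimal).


Formula: (1 + r_real) = (1 + r_nom) / (1 + inflation)
Substituting: (1 + r_real) = 1.0762 / 1.053
(1 + r_real) = 1.022032
r_real = 1.022032 - 1 = 0.022032

0.022032


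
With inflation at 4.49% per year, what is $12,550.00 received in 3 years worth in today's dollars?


Formula: Real value = nominal / (1 + inflation)^years
Price level: (1 + 0.0449)^3 = 1.140839
Real value = $12,550.00 / 1.140839 = $11,000.68

$11,000.68


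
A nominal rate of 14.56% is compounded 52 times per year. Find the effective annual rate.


Formula: EAR = (1 + r/m)^m - 1
Period rate: r/m = 0.1456 / 52 = 0.0028
Compounding: (1 + 0.0028)^52 = 1.156498
EAR = 1.156498 - 1 = 0.156498

0.156498


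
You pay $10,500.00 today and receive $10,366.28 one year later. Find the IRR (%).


Formula: IRR = C1/C0 - 1
Substituting: IRR = $10,366.28 / $10,500.00 - 1
Ratio: 0.987265 - 1 = -0.012735
IRR = -1.2735%

-1.2735%


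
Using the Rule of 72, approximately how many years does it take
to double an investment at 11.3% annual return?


Formula: Years ≈ 72 / r
Substituting: Years ≈ 72 / 11.3
Years ≈ 6.4

6.4 years


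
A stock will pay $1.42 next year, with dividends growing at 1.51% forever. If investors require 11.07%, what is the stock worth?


Formula: P = D1 / (r - g)
Spread: r - g = 0.1107 - 0.0151 = 0.0956
Substituting: P = $1.42 / 0.0956
P = $14.85

$14.85


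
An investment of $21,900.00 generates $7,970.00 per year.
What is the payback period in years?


Formula: Payback = investment / annual cash flow
Substituting: Payback = $21,900.00 / $7,970.00
Payback = 2.7478 years

2.7478 years


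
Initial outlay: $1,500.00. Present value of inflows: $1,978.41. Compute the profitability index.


Formula: PI = PV(cash flows) / initial investment
Substituting: PI = $1,978.41 / $1,500.00
PI = 1.3189

1.3189


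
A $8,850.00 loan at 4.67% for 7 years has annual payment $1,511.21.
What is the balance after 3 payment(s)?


Formula: Balance = PV*(1+r)^k - PMT*((1+r)^k - 1)/r
Growth: (1 + 0.0467)^3 = 1.146745
Accumulated factor: ((1+r)^k - 1)/r = 3.142281
Balance = $8,850.00 * 1.146745 - $1,511.21 * 3.142281
Balance = $5,400.04

$5,400.04


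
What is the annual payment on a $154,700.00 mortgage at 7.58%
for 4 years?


Formula: PMT = PV * r / (1 - (1+r)^(-n))
Denominator: 1 - (1 + 0.0758)^(-4) = 0.253424
Numerator: $154,700.00 * 0.0758 = 11726.26
PMT = 11726.26 / 0.253424 = $46,271.25

$46,271.25


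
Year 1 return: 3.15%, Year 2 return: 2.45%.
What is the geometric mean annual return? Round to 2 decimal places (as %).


Formula: Geometric mean = ((1+r1)*(1+r2))^(1/2) - 1
Product: (1 + 0.0315) * (1 + 0.0245) = 1.0315 * 1.0245 = 1.056772
Square root: 1.056772^0.5 = 1.027994
Geometric mean = 1.027994 - 1 = 0.027994
As percentage: 2.80%

2.80%


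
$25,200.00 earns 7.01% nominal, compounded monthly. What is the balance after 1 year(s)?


Formula: FV = P * (1 + r/m)^(m*t)
Period rate: r/m = 0.0701 / 12 = 0.005842
Total periods: m*t = 12 * 1 = 12
Growth factor: (1 + 0.005842)^12 = 1.072397
FV = $25,200.00 * 1.072397 = $27,024.40

$27,024.40


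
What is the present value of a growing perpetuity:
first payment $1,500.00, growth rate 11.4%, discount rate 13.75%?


Formula: PV = C / (r - g)
Spread: r - g = 0.1375 - 0.114 = 0.0235
Substituting: PV = $1,500.00 / 0.0235
PV = $63,829.79

$63,829.79


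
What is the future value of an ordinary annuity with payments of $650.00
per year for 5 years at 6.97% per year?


Formula: FV = PMT * ((1+r)^n - 1) / r
Growth factor: (1 + 0.0697)^5 = 1.400587
Numerator: 1.400587 - 1 = 0.400587
FV = $650.00 * 0.400587 / 0.0697 = $3,735.74

$3,735.74


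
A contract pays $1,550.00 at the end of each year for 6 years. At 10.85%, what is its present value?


Formula: PV = PMT * (1 - (1+r)^(-n)) / r
Discount factor: (1 + 0.1085)^(-6) = 0.538996
Bracket: 1 - 0.538996 = 0.461004
PV = $1,550.00 * 0.461004 / 0.1085 = $6,585.77

$6,585.77


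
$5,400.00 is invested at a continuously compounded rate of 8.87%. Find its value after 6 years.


Formula: FV = P * e^(r*t)
Exponent: r*t = 0.0887 * 6 = 0.5322
e^(0.5322) = 1.702674
FV = $5,400.00 * 1.702674 = $9,194.44

$9,194.44


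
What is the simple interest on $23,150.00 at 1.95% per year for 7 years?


Formula: I = P * r * t
Substituting: I = $23,150.00 * 0.0195 * 7
Step: I = $23,150.00 * 0.1365
I = $3,159.98

$3,159.98


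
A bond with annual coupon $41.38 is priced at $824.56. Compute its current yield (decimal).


Formula: Current yield = annual coupon / price
Substituting: CY = $41.38 / $824.56
CY = 0.050184

0.050184


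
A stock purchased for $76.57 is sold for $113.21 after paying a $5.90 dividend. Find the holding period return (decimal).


Formula: HPR = (P1 - P0 + D) / P0
Gain: $113.21 - $76.57 + $5.90 = $42.54
HPR = $42.54 / $76.57 = 0.5556

0.5556


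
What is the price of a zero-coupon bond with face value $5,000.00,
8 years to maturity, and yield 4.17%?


Formula: Price = FV / (1 + r)^n
Substituting: Price = $5,000.00 / (1 + 0.0417)^8
Discount factor: (1.0417)^8 = 1.386568
Price = $5,000.00 / 1.386568 = $3,606.02

$3,606.02


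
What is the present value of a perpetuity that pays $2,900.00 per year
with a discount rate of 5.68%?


Formula: PV = C / r
Substituting: PV = $2,900.00 / 0.0568
PV = $51,056.34

$51,056.34


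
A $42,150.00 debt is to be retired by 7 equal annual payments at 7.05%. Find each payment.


Formula: PMT = PV * r / (1 - (1+r)^(-n))
Denominator: 1 - (1 + 0.0705)^(-7) = 0.379283
Numerator: $42,150.00 * 0.0705 = 2971.575
PMT = 2971.575 / 0.379283 = $7,834.71

$7,834.71


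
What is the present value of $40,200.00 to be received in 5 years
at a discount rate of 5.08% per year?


Formula: PV = FV / (1 + r)^n
Substituting: PV = $40,200.00 / (1 + 0.0508)^5
Discount factor: (1.0508)^5 = 1.281151
PV = $40,200.00 / 1.281151 = $31,378.03

$31,378.03


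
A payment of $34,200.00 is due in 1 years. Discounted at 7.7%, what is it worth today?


Formula: PV = FV / (1 + r)^n
Substituting: PV = $34,200.00 / (1 + 0.077)^1
Discount factor: (1.077)^1 = 1.077
PV = $34,200.00 / 1.077 = $31,754.87

$31,754.87


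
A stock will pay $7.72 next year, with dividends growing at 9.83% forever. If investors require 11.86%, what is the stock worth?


Formula: P = D1 / (r - g)
Spread: r - g = 0.1186 - 0.0983 = 0.0203
Substituting: P = $7.72 / 0.0203
P = $380.30

$380.30


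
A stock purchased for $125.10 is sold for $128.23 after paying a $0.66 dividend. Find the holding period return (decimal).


Formula: HPR = (P1 - P0 + D) / P0
Gain: $128.23 - $125.10 + $0.66 = $3.79
HPR = $3.79 / $125.10 = 0.0303

0.0303


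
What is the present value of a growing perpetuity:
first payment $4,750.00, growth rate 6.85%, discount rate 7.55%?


Formula: PV = C / (r - g)
Spread: r - g = 0.0755 - 0.0685 = 0.007
Substituting: PV = $4,750.00 / 0.007
PV = $678,571.43

$678,571.43


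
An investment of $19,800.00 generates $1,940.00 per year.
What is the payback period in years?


Formula: Payback = investment / annual cash flow
Substituting: Payback = $19,800.00 / $1,940.00
Payback = 10.2062 years

10.2062 years


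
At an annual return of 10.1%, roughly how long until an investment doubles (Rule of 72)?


Formula: Years ≈ 72 / r
Substituting: Years ≈ 72 / 10.1
Years ≈ 7.1

7.1 years


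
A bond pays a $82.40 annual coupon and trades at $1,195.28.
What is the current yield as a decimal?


Formula: Current yield = annual coupon / price
Substituting: CY = $82.40 / $1,195.28
CY = 0.068938

0.068938


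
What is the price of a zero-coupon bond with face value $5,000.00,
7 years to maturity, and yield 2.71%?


Formula: Price = FV / (1 + r)^n
Substituting: Price = $5,000.00 / (1 + 0.0271)^7
Discount factor: (1.0271)^7 = 1.205838
Price = $5,000.00 / 1.205838 = $4,146.49

$4,146.49


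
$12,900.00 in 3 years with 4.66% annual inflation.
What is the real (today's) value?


Formula: Real value = nominal / (1 + inflation)^years
Price level: (1 + 0.0466)^3 = 1.146416
Real value = $12,900.00 / 1.146416 = $11,252.46

$11,252.46


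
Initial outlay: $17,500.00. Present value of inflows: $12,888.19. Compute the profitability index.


Formula: PI = PV(cash flows) / initial investment
Substituting: PI = $12,888.19 / $17,500.00
PI = 0.7365

0.7365


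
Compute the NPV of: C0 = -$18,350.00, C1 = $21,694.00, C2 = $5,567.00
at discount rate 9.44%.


Formula: NPV = C0 + C1/(1+r) + C2/(1+r)^2
Discount C1: $21,694.00 / (1 + 0.0944) = $19,822.73
Discount C2: $5,567.00 / (1 + 0.0944)^2 = $4,648.03
NPV = -$18,350.00 + $19,822.73 + $4,648.03 = $6,120.77

$6,120.77


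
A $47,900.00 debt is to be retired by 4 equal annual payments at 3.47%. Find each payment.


Formula: PMT = PV * r / (1 - (1+r)^(-n))
Denominator: 1 - (1 + 0.0347)^(-4) = 0.127547
Numerator: $47,900.00 * 0.0347 = 1662.13
PMT = 1662.13 / 0.127547 = $13,031.54

$13,031.54


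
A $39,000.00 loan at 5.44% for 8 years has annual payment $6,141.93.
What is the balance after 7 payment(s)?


Formula: Balance = PV*(1+r)^k - PMT*((1+r)^k - 1)/r
Growth: (1 + 0.0544)^7 = 1.448898
Accumulated factor: ((1+r)^k - 1)/r = 8.251799
Balance = $39,000.00 * 1.448898 - $6,141.93 * 8.251799
Balance = $5,825.04

$5,825.04


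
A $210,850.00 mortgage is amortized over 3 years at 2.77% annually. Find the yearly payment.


Formula: PMT = PV * r / (1 - (1+r)^(-n))
Denominator: 1 - (1 + 0.0277)^(-3) = 0.0787
Numerator: $210,850.00 * 0.0277 = 5840.545
PMT = 5840.545 / 0.0787 = $74,212.49

$74,212.49


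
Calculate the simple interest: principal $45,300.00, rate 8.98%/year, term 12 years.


Formula: I = P * r * t
Substituting: I = $45,300.00 * 0.0898 * 12
Step: I = $45,300.00 * 1.0776
I = $48,815.28

$48,815.28


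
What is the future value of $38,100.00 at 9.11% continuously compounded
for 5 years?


Formula: FV = P * e^(r*t)
Exponent: r*t = 0.0911 * 5 = 0.4555
e^(0.4555) = 1.576962
FV = $38,100.00 * 1.576962 = $60,082.24

$60,082.24


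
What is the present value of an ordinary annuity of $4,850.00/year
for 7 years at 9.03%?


Formula: PV = PMT * (1 - (1+r)^(-n)) / r
Discount factor: (1 + 0.0903)^(-7) = 0.545981
Bracket: 1 - 0.545981 = 0.454019
PV = $4,850.00 * 0.454019 / 0.0903 = $24,385.27

$24,385.27


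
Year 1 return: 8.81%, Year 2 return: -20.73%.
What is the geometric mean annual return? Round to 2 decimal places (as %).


Formula: Geometric mean = ((1+r1)*(1+r2))^(1/2) - 1
Product: (1 + 0.0881) * (1 + -0.2073) = 1.0881 * 0.7927 = 0.862537
Square root: 0.862537^0.5 = 0.928729
Geometric mean = 0.928729 - 1 = -0.071271
As percentage: -7.13%

-7.13%


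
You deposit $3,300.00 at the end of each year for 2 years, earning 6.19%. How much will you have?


Formula: FV = PMT * ((1+r)^n - 1) / r
Growth factor: (1 + 0.0619)^2 = 1.127632
Numerator: 1.127632 - 1 = 0.127632
FV = $3,300.00 * 0.127632 / 0.0619 = $6,804.27

$6,804.27


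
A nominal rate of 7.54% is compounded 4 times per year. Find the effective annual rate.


Formula: EAR = (1 + r/m)^m - 1
Period rate: r/m = 0.0754 / 4 = 0.01885
Compounding: (1 + 0.01885)^4 = 1.077559
EAR = 1.077559 - 1 = 0.077559

0.077559


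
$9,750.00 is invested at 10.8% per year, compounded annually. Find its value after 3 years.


Formula: FV = P * (1 + r)^n
Substituting: FV = $9,750.00 * (1 + 0.108)^3
Growth factor: (1.108)^3 = 1.360252
FV = $9,750.00 * 1.360252 = $13,262.45

$13,262.45


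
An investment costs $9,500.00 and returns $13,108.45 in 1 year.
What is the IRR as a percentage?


Formula: IRR = C1/C0 - 1
Substituting: IRR = $13,108.45 / $9,500.00 - 1
Ratio: 1.379837 - 1 = 0.379837
IRR = 37.9837%

37.9837%


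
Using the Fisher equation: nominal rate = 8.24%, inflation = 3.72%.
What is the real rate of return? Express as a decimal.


Formula: (1 + r_real) = (1 + r_nom) / (1 + inflation)
Substituting: (1 + r_real) = 1.0824 / 1.0372
(1 + r_real) = 1.043579
r_real = 1.043579 - 1 = 0.043579

0.043579


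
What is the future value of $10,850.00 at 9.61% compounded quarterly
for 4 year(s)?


Formula: FV = P * (1 + r/m)^(m*t)
Period rate: r/m = 0.0961 / 4 = 0.024025
Total periods: m*t = 4 * 4 = 16
Growth factor: (1 + 0.024025)^16 = 1.462073
FV = $10,850.00 * 1.462073 = $15,863.49

$15,863.49


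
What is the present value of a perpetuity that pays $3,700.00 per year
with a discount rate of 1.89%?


Formula: PV = C / r
Substituting: PV = $3,700.00 / 0.0189
PV = $195,767.20

$195,767.20


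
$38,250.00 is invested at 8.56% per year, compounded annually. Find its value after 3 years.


Formula: FV = P * (1 + r)^n
Substituting: FV = $38,250.00 * (1 + 0.0856)^3
Growth factor: (1.0856)^3 = 1.279409
FV = $38,250.00 * 1.279409 = $48,937.41

$48,937.41


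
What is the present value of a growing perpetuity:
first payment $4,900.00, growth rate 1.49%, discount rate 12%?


Formula: PV = C / (r - g)
Spread: r - g = 0.12 - 0.0149 = 0.1051
Substituting: PV = $4,900.00 / 0.1051
PV = $46,622.26

$46,622.26


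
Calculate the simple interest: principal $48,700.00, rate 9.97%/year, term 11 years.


Formula: I = P * r * t
Substituting: I = $48,700.00 * 0.0997 * 11
Step: I = $48,700.00 * 1.0967
I = $53,409.29

$53,409.29


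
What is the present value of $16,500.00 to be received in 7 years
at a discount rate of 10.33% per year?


Formula: PV = FV / (1 + r)^n
Substituting: PV = $16,500.00 / (1 + 0.1033)^7
Discount factor: (1.1033)^7 = 1.99001
PV = $16,500.00 / 1.99001 = $8,291.41

$8,291.41


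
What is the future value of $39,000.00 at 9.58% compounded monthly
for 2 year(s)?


Formula: FV = P * (1 + r/m)^(m*t)
Period rate: r/m = 0.0958 / 12 = 0.007983
Total periods: m*t = 12 * 2 = 24
Growth factor: (1 + 0.007983)^24 = 1.210265
FV = $39,000.00 * 1.210265 = $47,200.33

$47,200.33


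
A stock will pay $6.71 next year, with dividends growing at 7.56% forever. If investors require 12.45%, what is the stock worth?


Formula: P = D1 / (r - g)
Spread: r - g = 0.1245 - 0.0756 = 0.0489
Substituting: P = $6.71 / 0.0489
P = $137.22

$137.22


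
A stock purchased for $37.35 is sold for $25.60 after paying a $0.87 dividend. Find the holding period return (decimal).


Formula: HPR = (P1 - P0 + D) / P0
Gain: $25.60 - $37.35 + $0.87 = -$10.88
HPR = -$10.88 / $37.35 = -0.2913

-0.2913


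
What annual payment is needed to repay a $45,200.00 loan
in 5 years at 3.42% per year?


Formula: PMT = PV * r / (1 - (1+r)^(-n))
Denominator: 1 - (1 + 0.0342)^(-5) = 0.154765
Numerator: $45,200.00 * 0.0342 = 1545.84
PMT = 1545.84 / 0.154765 = $9,988.29

$9,988.29


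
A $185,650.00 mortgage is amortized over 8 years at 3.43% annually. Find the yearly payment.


Formula: PMT = PV * r / (1 - (1+r)^(-n))
Denominator: 1 - (1 + 0.0343)^(-8) = 0.236467
Numerator: $185,650.00 * 0.0343 = 6367.795
PMT = 6367.795 / 0.236467 = $26,928.89

$26,928.89


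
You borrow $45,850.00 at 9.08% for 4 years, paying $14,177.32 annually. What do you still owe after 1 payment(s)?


Formula: Balance = PV*(1+r)^k - PMT*((1+r)^k - 1)/r
Growth: (1 + 0.0908)^1 = 1.0908
Accumulated factor: ((1+r)^k - 1)/r = 1.0
Balance = $45,850.00 * 1.0908 - $14,177.32 * 1.0
Balance = $35,835.86

$35,835.86


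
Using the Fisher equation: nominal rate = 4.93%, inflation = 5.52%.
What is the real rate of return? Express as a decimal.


Formula: (1 + r_real) = (1 + r_nom) / (1 + inflation)
Substituting: (1 + r_real) = 1.0493 / 1.0552
(1 + r_real) = 0.994409
r_real = 0.994409 - 1 = -0.005591

-0.005591


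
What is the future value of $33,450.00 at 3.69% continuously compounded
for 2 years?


Formula: FV = P * e^(r*t)
Exponent: r*t = 0.0369 * 2 = 0.0738
e^(0.0738) = 1.076591
FV = $33,450.00 * 1.076591 = $36,011.98

$36,011.98


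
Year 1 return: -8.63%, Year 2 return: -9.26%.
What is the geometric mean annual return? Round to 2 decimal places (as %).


Formula: Geometric mean = ((1+r1)*(1+r2))^(1/2) - 1
Product: (1 + -0.0863) * (1 + -0.0926) = 0.9137 * 0.9074 = 0.829091
Square root: 0.829091^0.5 = 0.910545
Geometric mean = 0.910545 - 1 = -0.089455
As percentage: -8.95%

-8.95%


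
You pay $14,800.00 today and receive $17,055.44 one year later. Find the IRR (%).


Formula: IRR = C1/C0 - 1
Substituting: IRR = $17,055.44 / $14,800.00 - 1
Ratio: 1.152395 - 1 = 0.152395
IRR = 15.2395%

15.2395%


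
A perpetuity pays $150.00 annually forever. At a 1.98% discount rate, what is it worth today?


Formula: PV = C / r
Substituting: PV = $150.00 / 0.0198
PV = $7,575.76

$7,575.76


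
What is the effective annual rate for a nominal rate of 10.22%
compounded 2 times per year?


Formula: EAR = (1 + r/m)^m - 1
Period rate: r/m = 0.1022 / 2 = 0.0511
Compounding: (1 + 0.0511)^2 = 1.104811
EAR = 1.104811 - 1 = 0.104811

0.104811


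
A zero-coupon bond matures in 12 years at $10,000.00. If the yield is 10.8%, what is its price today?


Formula: Price = FV / (1 + r)^n
Substituting: Price = $10,000.00 / (1 + 0.108)^12
Discount factor: (1.108)^12 = 3.423554
Price = $10,000.00 / 3.423554 = $2,920.94

$2,920.94


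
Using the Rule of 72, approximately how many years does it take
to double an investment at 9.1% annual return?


Formula: Years ≈ 72 / r
Substituting: Years ≈ 72 / 9.1
Years ≈ 7.9

7.9 years


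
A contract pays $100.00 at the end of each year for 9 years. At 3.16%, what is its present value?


Formula: PV = PMT * (1 - (1+r)^(-n)) / r
Discount factor: (1 + 0.0316)^(-9) = 0.755785
Bracket: 1 - 0.755785 = 0.244215
PV = $100.00 * 0.244215 / 0.0316 = $772.83

$772.83


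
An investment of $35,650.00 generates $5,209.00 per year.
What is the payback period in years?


Formula: Payback = investment / annual cash flow
Substituting: Payback = $35,650.00 / $5,209.00
Payback = 6.8439 years

6.8439 years


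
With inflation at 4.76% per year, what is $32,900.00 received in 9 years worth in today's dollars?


Formula: Real value = nominal / (1 + inflation)^years
Price level: (1 + 0.0476)^9 = 1.519705
Real value = $32,900.00 / 1.519705 = $21,648.93

$21,648.93


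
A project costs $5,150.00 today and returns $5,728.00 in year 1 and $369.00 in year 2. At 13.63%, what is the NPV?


Formula: NPV = C0 + C1/(1+r) + C2/(1+r)^2
Discount C1: $5,728.00 / (1 + 0.1363) = $5,040.92
Discount C2: $369.00 / (1 + 0.1363)^2 = $285.79
NPV = -$5,150.00 + $5,040.92 + $285.79 = $176.71

$176.71


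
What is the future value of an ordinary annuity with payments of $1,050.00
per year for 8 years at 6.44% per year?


Formula: FV = PMT * ((1+r)^n - 1) / r
Growth factor: (1 + 0.0644)^8 = 1.647551
Numerator: 1.647551 - 1 = 0.647551
FV = $1,050.00 * 0.647551 / 0.0644 = $10,557.90

$10,557.90


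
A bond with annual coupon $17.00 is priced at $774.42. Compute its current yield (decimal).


Formula: Current yield = annual coupon / price
Substituting: CY = $17.00 / $774.42
CY = 0.021952

0.021952


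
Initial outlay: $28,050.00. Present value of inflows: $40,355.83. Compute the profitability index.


Formula: PI = PV(cash flows) / initial investment
Substituting: PI = $40,355.83 / $28,050.00
PI = 1.4387

1.4387


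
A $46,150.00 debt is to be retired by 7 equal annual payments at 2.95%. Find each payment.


Formula: PMT = PV * r / (1 - (1+r)^(-n))
Denominator: 1 - (1 + 0.0295)^(-7) = 0.18414
Numerator: $46,150.00 * 0.0295 = 1361.425
PMT = 1361.425 / 0.18414 = $7,393.42

$7,393.42


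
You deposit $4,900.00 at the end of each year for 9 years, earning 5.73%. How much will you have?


Formula: FV = PMT * ((1+r)^n - 1) / r
Growth factor: (1 + 0.0573)^9 = 1.651141
Numerator: 1.651141 - 1 = 0.651141
FV = $4,900.00 * 0.651141 / 0.0573 = $55,682.19

$55,682.19


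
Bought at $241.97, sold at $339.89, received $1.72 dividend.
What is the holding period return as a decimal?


Formula: HPR = (P1 - P0 + D) / P0
Gain: $339.89 - $241.97 + $1.72 = $99.64
HPR = $99.64 / $241.97 = 0.4118

0.4118


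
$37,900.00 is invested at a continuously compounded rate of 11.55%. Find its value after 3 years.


Formula: FV = P * e^(r*t)
Exponent: r*t = 0.1155 * 3 = 0.3465
e^(0.3465) = 1.414109
FV = $37,900.00 * 1.414109 = $53,594.75

$53,594.75
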